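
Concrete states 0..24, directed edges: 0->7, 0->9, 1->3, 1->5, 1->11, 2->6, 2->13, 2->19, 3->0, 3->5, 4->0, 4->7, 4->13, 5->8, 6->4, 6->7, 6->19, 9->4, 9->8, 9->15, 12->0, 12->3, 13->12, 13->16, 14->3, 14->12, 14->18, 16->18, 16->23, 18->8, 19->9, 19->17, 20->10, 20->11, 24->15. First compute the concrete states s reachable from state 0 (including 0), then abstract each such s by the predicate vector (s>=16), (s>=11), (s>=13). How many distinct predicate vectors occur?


BFS from 0:
Concrete reachable: {0, 3, 4, 5, 7, 8, 9, 12, 13, 15, 16, 18, 23}
Abstract via predicates (s>=16), (s>=11), (s>=13):
  (0,0,0) <- {0, 3, 4, 5, 7, 8, 9}
  (0,1,0) <- {12}
  (0,1,1) <- {13, 15}
  (1,1,1) <- {16, 18, 23}
Distinct abstract states = 4

4


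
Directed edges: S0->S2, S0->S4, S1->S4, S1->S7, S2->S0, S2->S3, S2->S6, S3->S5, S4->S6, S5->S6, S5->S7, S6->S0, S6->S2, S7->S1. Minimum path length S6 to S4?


BFS layer-by-layer from S6:
  dist 0: {S6}
  dist 1: {S0, S2}
  dist 2: {S3, S4}
  -> S4 reached at distance 2
Shortest path length = 2

2


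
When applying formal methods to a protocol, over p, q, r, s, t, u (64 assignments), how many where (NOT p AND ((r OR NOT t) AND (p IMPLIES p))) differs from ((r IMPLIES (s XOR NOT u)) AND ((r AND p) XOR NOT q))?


F1 = (NOT p AND ((r OR NOT t) AND (p IMPLIES p)))
F2 = ((r IMPLIES (s XOR NOT u)) AND ((r AND p) XOR NOT q))
Evaluate both on each of 64 rows (bits = p,q,r,s,t,u):
  row 0 [000000]: F1=1 F2=1 -> 0
  row 1 [000001]: F1=1 F2=1 -> 0
  row 2 [000010]: F1=0 F2=1 (differ) -> 1
  row 3 [000011]: F1=0 F2=1 (differ) -> 1
  row 4 [000100]: F1=1 F2=1 -> 0
  (every remaining row is evaluated the same way; all 64 results are listed next)
Full result column, 8 rows per line (p,q,r fixed per line; s,t,u runs 000..111 left to right):
  rows 0-7 [p,q,r=000]: 00110011  (ones: 4)
  rows 8-15 [p,q,r=001]: 01011010  (ones: 4)
  rows 16-23 [p,q,r=010]: 11001100  (ones: 4)
  rows 24-31 [p,q,r=011]: 11111111  (ones: 8)
  rows 32-39 [p,q,r=100]: 11111111  (ones: 8)
  rows 40-47 [p,q,r=101]: 00000000  (ones: 0)
  rows 48-55 [p,q,r=110]: 00000000  (ones: 0)
  rows 56-63 [p,q,r=111]: 10100101  (ones: 4)
Disagreements = 4+4+4+8+8+0+0+4 = 32

32


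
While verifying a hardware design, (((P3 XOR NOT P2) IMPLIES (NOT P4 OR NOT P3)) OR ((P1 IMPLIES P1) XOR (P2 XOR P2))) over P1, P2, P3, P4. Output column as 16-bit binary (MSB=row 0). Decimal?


Formula: (((P3 XOR NOT P2) IMPLIES (NOT P4 OR NOT P3)) OR ((P1 IMPLIES P1) XOR (P2 XOR P2))) over P1, P2, P3, P4 (16 rows)
Evaluate each row (bits = P1,P2,P3,P4, MSB first):
  row 0 [0000]: (((0 XOR NOT 0) IMPLIES (NOT 0 OR NOT 0)) OR ((0 IMPLIES 0) XOR (0 XOR 0))) -> 1
  row 1 [0001]: (((0 XOR NOT 0) IMPLIES (NOT 1 OR NOT 0)) OR ((0 IMPLIES 0) XOR (0 XOR 0))) -> 1
  row 2 [0010]: (((1 XOR NOT 0) IMPLIES (NOT 0 OR NOT 1)) OR ((0 IMPLIES 0) XOR (0 XOR 0))) -> 1
  row 3 [0011]: (((1 XOR NOT 0) IMPLIES (NOT 1 OR NOT 1)) OR ((0 IMPLIES 0) XOR (0 XOR 0))) -> 1
  row 4 [0100]: (((0 XOR NOT 1) IMPLIES (NOT 0 OR NOT 0)) OR ((0 IMPLIES 0) XOR (1 XOR 1))) -> 1
  row 5 [0101]: (((0 XOR NOT 1) IMPLIES (NOT 1 OR NOT 0)) OR ((0 IMPLIES 0) XOR (1 XOR 1))) -> 1
  row 6 [0110]: (((1 XOR NOT 1) IMPLIES (NOT 0 OR NOT 1)) OR ((0 IMPLIES 0) XOR (1 XOR 1))) -> 1
  row 7 [0111]: (((1 XOR NOT 1) IMPLIES (NOT 1 OR NOT 1)) OR ((0 IMPLIES 0) XOR (1 XOR 1))) -> 1
  row 8 [1000]: (((0 XOR NOT 0) IMPLIES (NOT 0 OR NOT 0)) OR ((1 IMPLIES 1) XOR (0 XOR 0))) -> 1
  row 9 [1001]: (((0 XOR NOT 0) IMPLIES (NOT 1 OR NOT 0)) OR ((1 IMPLIES 1) XOR (0 XOR 0))) -> 1
  row 10 [1010]: (((1 XOR NOT 0) IMPLIES (NOT 0 OR NOT 1)) OR ((1 IMPLIES 1) XOR (0 XOR 0))) -> 1
  row 11 [1011]: (((1 XOR NOT 0) IMPLIES (NOT 1 OR NOT 1)) OR ((1 IMPLIES 1) XOR (0 XOR 0))) -> 1
  row 12 [1100]: (((0 XOR NOT 1) IMPLIES (NOT 0 OR NOT 0)) OR ((1 IMPLIES 1) XOR (1 XOR 1))) -> 1
  row 13 [1101]: (((0 XOR NOT 1) IMPLIES (NOT 1 OR NOT 0)) OR ((1 IMPLIES 1) XOR (1 XOR 1))) -> 1
  row 14 [1110]: (((1 XOR NOT 1) IMPLIES (NOT 0 OR NOT 1)) OR ((1 IMPLIES 1) XOR (1 XOR 1))) -> 1
  row 15 [1111]: (((1 XOR NOT 1) IMPLIES (NOT 1 OR NOT 1)) OR ((1 IMPLIES 1) XOR (1 XOR 1))) -> 1
Full result column, 4 rows per line (P1,P2 fixed per line; P3,P4 runs 00..11 left to right):
  rows 0-3 [P1,P2=00]: 1111  = hex F
  rows 4-7 [P1,P2=01]: 1111  = hex F
  rows 8-11 [P1,P2=10]: 1111  = hex F
  rows 12-15 [P1,P2=11]: 1111  = hex F
Output column (row 0 .. row 15) = 1111111111111111
Output column grouped in 4s = 1111 1111 1111 1111 = 0xFFFF
Convert to decimal digit by digit (value = value*16 + digit):
  F -> 15
  15*16 + 15 (F) = 255
  255*16 + 15 (F) = 4095
  4095*16 + 15 (F) = 65535
Decimal = 65535

65535


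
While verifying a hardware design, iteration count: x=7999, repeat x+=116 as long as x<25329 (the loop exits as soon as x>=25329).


Step 1: x goes from 7999 toward 25329 by 116; the body runs while x<25329, so iterations = ceil((bound-start)/step)
Step 2: Distance=17330
Step 3: ceil(17330/116)=150

150


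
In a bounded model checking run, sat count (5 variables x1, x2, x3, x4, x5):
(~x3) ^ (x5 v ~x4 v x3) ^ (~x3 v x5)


CNF with 3 clauses over 5 vars (32 assignments).
An assignment satisfies CNF iff every clause has >=1 true literal.
Check each row (bits = x1,x2,x3,x4,x5; clause T/F shown):
  row 0 [00000]: clauses=TTT -> 1
  row 1 [00001]: clauses=TTT -> 1
  row 2 [00010]: clauses=TFT -> 0
  row 3 [00011]: clauses=TTT -> 1
  row 4 [00100]: clauses=FTF -> 0
  row 5 [00101]: clauses=FTT -> 0
  row 6 [00110]: clauses=FTF -> 0
  row 7 [00111]: clauses=FTT -> 0
  row 8 [01000]: clauses=TTT -> 1
  row 9 [01001]: clauses=TTT -> 1
  row 10 [01010]: clauses=TFT -> 0
  row 11 [01011]: clauses=TTT -> 1
  row 12 [01100]: clauses=FTF -> 0
  row 13 [01101]: clauses=FTT -> 0
  row 14 [01110]: clauses=FTF -> 0
  row 15 [01111]: clauses=FTT -> 0
  row 16 [10000]: clauses=TTT -> 1
  row 17 [10001]: clauses=TTT -> 1
  row 18 [10010]: clauses=TFT -> 0
  row 19 [10011]: clauses=TTT -> 1
  row 20 [10100]: clauses=FTF -> 0
  row 21 [10101]: clauses=FTT -> 0
  row 22 [10110]: clauses=FTF -> 0
  row 23 [10111]: clauses=FTT -> 0
  row 24 [11000]: clauses=TTT -> 1
  row 25 [11001]: clauses=TTT -> 1
  row 26 [11010]: clauses=TFT -> 0
  row 27 [11011]: clauses=TTT -> 1
  row 28 [11100]: clauses=FTF -> 0
  row 29 [11101]: clauses=FTT -> 0
  row 30 [11110]: clauses=FTF -> 0
  row 31 [11111]: clauses=FTT -> 0
Full result column, 8 rows per line (x1,x2 fixed per line; x3,x4,x5 runs 000..111 left to right):
  rows 0-7 [x1,x2=00]: 11010000  (ones: 3)
  rows 8-15 [x1,x2=01]: 11010000  (ones: 3)
  rows 16-23 [x1,x2=10]: 11010000  (ones: 3)
  rows 24-31 [x1,x2=11]: 11010000  (ones: 3)
Satisfying assignments = 3+3+3+3 = 12

12


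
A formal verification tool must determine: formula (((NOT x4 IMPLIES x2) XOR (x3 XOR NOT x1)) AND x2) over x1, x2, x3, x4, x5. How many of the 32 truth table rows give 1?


Formula: (((NOT x4 IMPLIES x2) XOR (x3 XOR NOT x1)) AND x2) over 5 vars (32 rows)
Evaluate each row (x1, x2, x3, x4, x5 as bits, MSB first):
  row 0 [00000]: (((NOT 0 IMPLIES 0) XOR (0 XOR NOT 0)) AND 0) -> 0
  row 1 [00001]: (((NOT 0 IMPLIES 0) XOR (0 XOR NOT 0)) AND 0) -> 0
  row 2 [00010]: (((NOT 1 IMPLIES 0) XOR (0 XOR NOT 0)) AND 0) -> 0
  row 3 [00011]: (((NOT 1 IMPLIES 0) XOR (0 XOR NOT 0)) AND 0) -> 0
  row 4 [00100]: (((NOT 0 IMPLIES 0) XOR (1 XOR NOT 0)) AND 0) -> 0
  row 5 [00101]: (((NOT 0 IMPLIES 0) XOR (1 XOR NOT 0)) AND 0) -> 0
  row 6 [00110]: (((NOT 1 IMPLIES 0) XOR (1 XOR NOT 0)) AND 0) -> 0
  row 7 [00111]: (((NOT 1 IMPLIES 0) XOR (1 XOR NOT 0)) AND 0) -> 0
  row 8 [01000]: (((NOT 0 IMPLIES 1) XOR (0 XOR NOT 0)) AND 1) -> 0
  row 9 [01001]: (((NOT 0 IMPLIES 1) XOR (0 XOR NOT 0)) AND 1) -> 0
  row 10 [01010]: (((NOT 1 IMPLIES 1) XOR (0 XOR NOT 0)) AND 1) -> 0
  row 11 [01011]: (((NOT 1 IMPLIES 1) XOR (0 XOR NOT 0)) AND 1) -> 0
  row 12 [01100]: (((NOT 0 IMPLIES 1) XOR (1 XOR NOT 0)) AND 1) -> 1
  row 13 [01101]: (((NOT 0 IMPLIES 1) XOR (1 XOR NOT 0)) AND 1) -> 1
  row 14 [01110]: (((NOT 1 IMPLIES 1) XOR (1 XOR NOT 0)) AND 1) -> 1
  row 15 [01111]: (((NOT 1 IMPLIES 1) XOR (1 XOR NOT 0)) AND 1) -> 1
  row 16 [10000]: (((NOT 0 IMPLIES 0) XOR (0 XOR NOT 1)) AND 0) -> 0
  row 17 [10001]: (((NOT 0 IMPLIES 0) XOR (0 XOR NOT 1)) AND 0) -> 0
  row 18 [10010]: (((NOT 1 IMPLIES 0) XOR (0 XOR NOT 1)) AND 0) -> 0
  row 19 [10011]: (((NOT 1 IMPLIES 0) XOR (0 XOR NOT 1)) AND 0) -> 0
  row 20 [10100]: (((NOT 0 IMPLIES 0) XOR (1 XOR NOT 1)) AND 0) -> 0
  row 21 [10101]: (((NOT 0 IMPLIES 0) XOR (1 XOR NOT 1)) AND 0) -> 0
  row 22 [10110]: (((NOT 1 IMPLIES 0) XOR (1 XOR NOT 1)) AND 0) -> 0
  row 23 [10111]: (((NOT 1 IMPLIES 0) XOR (1 XOR NOT 1)) AND 0) -> 0
  row 24 [11000]: (((NOT 0 IMPLIES 1) XOR (0 XOR NOT 1)) AND 1) -> 1
  row 25 [11001]: (((NOT 0 IMPLIES 1) XOR (0 XOR NOT 1)) AND 1) -> 1
  row 26 [11010]: (((NOT 1 IMPLIES 1) XOR (0 XOR NOT 1)) AND 1) -> 1
  row 27 [11011]: (((NOT 1 IMPLIES 1) XOR (0 XOR NOT 1)) AND 1) -> 1
  row 28 [11100]: (((NOT 0 IMPLIES 1) XOR (1 XOR NOT 1)) AND 1) -> 0
  row 29 [11101]: (((NOT 0 IMPLIES 1) XOR (1 XOR NOT 1)) AND 1) -> 0
  row 30 [11110]: (((NOT 1 IMPLIES 1) XOR (1 XOR NOT 1)) AND 1) -> 0
  row 31 [11111]: (((NOT 1 IMPLIES 1) XOR (1 XOR NOT 1)) AND 1) -> 0
Full result column, 8 rows per line (x1,x2 fixed per line; x3,x4,x5 runs 000..111 left to right):
  rows 0-7 [x1,x2=00]: 00000000  (ones: 0)
  rows 8-15 [x1,x2=01]: 00001111  (ones: 4)
  rows 16-23 [x1,x2=10]: 00000000  (ones: 0)
  rows 24-31 [x1,x2=11]: 11110000  (ones: 4)
Count of 1-rows = 0+4+0+4 = 8

8


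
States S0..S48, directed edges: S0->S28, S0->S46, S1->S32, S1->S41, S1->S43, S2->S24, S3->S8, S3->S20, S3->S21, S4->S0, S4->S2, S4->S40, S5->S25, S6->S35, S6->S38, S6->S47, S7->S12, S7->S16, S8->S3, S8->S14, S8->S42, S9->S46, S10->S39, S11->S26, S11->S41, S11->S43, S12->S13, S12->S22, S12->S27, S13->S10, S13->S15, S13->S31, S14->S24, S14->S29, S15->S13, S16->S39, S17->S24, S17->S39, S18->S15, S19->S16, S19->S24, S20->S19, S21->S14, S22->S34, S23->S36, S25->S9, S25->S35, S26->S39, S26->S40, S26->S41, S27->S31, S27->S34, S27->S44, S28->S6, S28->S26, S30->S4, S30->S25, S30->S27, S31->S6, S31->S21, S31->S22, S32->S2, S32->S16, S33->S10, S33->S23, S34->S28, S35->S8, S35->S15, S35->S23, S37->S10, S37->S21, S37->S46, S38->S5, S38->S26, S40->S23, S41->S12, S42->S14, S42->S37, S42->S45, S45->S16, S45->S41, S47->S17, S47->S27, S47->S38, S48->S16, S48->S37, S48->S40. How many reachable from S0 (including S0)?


BFS from S0:
  layer 0: {S0}
  layer 1: {S28, S46}
  layer 2: {S6, S26}
  layer 3: {S35, S38, S39, S40, S41, S47}
  layer 4: {S5, S8, S12, S15, S17, S23, S27}
  layer 5: {S3, S13, S14, S22, S24, S25, S31, S34, S36, S42, S44}
  layer 6: {S9, S10, S20, S21, S29, S37, S45}
  layer 7: {S16, S19}
Reachable set: {S0, S3, S5, S6, S8, S9, S10, S12, S13, S14, S15, S16, S17, S19, S20, S21, S22, S23, S24, S25, S26, S27, S28, S29, S31, S34, S35, S36, S37, S38, S39, S40, S41, S42, S44, S45, S46, S47}
Count = 38

38


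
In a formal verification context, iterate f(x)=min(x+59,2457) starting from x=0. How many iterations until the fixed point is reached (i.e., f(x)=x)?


Step 1: x=0, cap=2457, increment=59
Step 2: x grows by 59 each step until capped at 2457; fixed point is x=2457
Step 3: iterations = ceil(2457/59) = 42

42


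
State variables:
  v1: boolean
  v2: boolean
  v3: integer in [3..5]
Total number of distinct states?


State space = product of domain sizes of all variables.
Domain sizes:
  v1 (boolean): 2
  v2 (boolean): 2
  v3 (integer in [3..5]): 3
Product = 2 * 2 * 3 = 12

12


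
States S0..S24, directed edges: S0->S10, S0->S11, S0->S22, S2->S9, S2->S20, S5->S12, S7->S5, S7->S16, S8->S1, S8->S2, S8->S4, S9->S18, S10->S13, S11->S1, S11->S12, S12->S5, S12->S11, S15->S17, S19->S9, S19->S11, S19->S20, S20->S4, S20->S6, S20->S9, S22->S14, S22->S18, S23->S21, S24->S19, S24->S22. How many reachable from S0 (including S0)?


BFS from S0:
  layer 0: {S0}
  layer 1: {S10, S11, S22}
  layer 2: {S1, S12, S13, S14, S18}
  layer 3: {S5}
Reachable set: {S0, S1, S5, S10, S11, S12, S13, S14, S18, S22}
Count = 10

10


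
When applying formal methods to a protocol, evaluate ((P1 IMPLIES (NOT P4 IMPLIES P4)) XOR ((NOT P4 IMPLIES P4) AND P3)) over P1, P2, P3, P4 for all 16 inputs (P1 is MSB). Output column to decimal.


Formula: ((P1 IMPLIES (NOT P4 IMPLIES P4)) XOR ((NOT P4 IMPLIES P4) AND P3)) over P1, P2, P3, P4 (16 rows)
Evaluate each row (bits = P1,P2,P3,P4, MSB first):
  row 0 [0000]: ((0 IMPLIES (NOT 0 IMPLIES 0)) XOR ((NOT 0 IMPLIES 0) AND 0)) -> 1
  row 1 [0001]: ((0 IMPLIES (NOT 1 IMPLIES 1)) XOR ((NOT 1 IMPLIES 1) AND 0)) -> 1
  row 2 [0010]: ((0 IMPLIES (NOT 0 IMPLIES 0)) XOR ((NOT 0 IMPLIES 0) AND 1)) -> 1
  row 3 [0011]: ((0 IMPLIES (NOT 1 IMPLIES 1)) XOR ((NOT 1 IMPLIES 1) AND 1)) -> 0
  row 4 [0100]: ((0 IMPLIES (NOT 0 IMPLIES 0)) XOR ((NOT 0 IMPLIES 0) AND 0)) -> 1
  row 5 [0101]: ((0 IMPLIES (NOT 1 IMPLIES 1)) XOR ((NOT 1 IMPLIES 1) AND 0)) -> 1
  row 6 [0110]: ((0 IMPLIES (NOT 0 IMPLIES 0)) XOR ((NOT 0 IMPLIES 0) AND 1)) -> 1
  row 7 [0111]: ((0 IMPLIES (NOT 1 IMPLIES 1)) XOR ((NOT 1 IMPLIES 1) AND 1)) -> 0
  row 8 [1000]: ((1 IMPLIES (NOT 0 IMPLIES 0)) XOR ((NOT 0 IMPLIES 0) AND 0)) -> 0
  row 9 [1001]: ((1 IMPLIES (NOT 1 IMPLIES 1)) XOR ((NOT 1 IMPLIES 1) AND 0)) -> 1
  row 10 [1010]: ((1 IMPLIES (NOT 0 IMPLIES 0)) XOR ((NOT 0 IMPLIES 0) AND 1)) -> 0
  row 11 [1011]: ((1 IMPLIES (NOT 1 IMPLIES 1)) XOR ((NOT 1 IMPLIES 1) AND 1)) -> 0
  row 12 [1100]: ((1 IMPLIES (NOT 0 IMPLIES 0)) XOR ((NOT 0 IMPLIES 0) AND 0)) -> 0
  row 13 [1101]: ((1 IMPLIES (NOT 1 IMPLIES 1)) XOR ((NOT 1 IMPLIES 1) AND 0)) -> 1
  row 14 [1110]: ((1 IMPLIES (NOT 0 IMPLIES 0)) XOR ((NOT 0 IMPLIES 0) AND 1)) -> 0
  row 15 [1111]: ((1 IMPLIES (NOT 1 IMPLIES 1)) XOR ((NOT 1 IMPLIES 1) AND 1)) -> 0
Full result column, 4 rows per line (P1,P2 fixed per line; P3,P4 runs 00..11 left to right):
  rows 0-3 [P1,P2=00]: 1110  = hex E
  rows 4-7 [P1,P2=01]: 1110  = hex E
  rows 8-11 [P1,P2=10]: 0100  = hex 4
  rows 12-15 [P1,P2=11]: 0100  = hex 4
Output column (row 0 .. row 15) = 1110111001000100
Output column grouped in 4s = 1110 1110 0100 0100 = 0xEE44
Convert to decimal digit by digit (value = value*16 + digit):
  E -> 14
  14*16 + 14 (E) = 238
  238*16 + 4 = 3812
  3812*16 + 4 = 60996
Decimal = 60996

60996


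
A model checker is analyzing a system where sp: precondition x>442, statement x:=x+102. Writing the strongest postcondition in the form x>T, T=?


Formula: sp(P, x:=E) = exists old_x. (x = E[old_x/x]) AND P[old_x/x] (old_x is the value of x before the assignment; eliminate old_x by solving x = E[old_x/x] for old_x)
Step 1: Precondition P: x>442, i.e. old_x > 442
Step 2: Assignment gives x = old_x + 102, so old_x = x - 102
Step 3: Substitute into P: x - 102 > 442
Step 4: Simplify: x > 442+102 = 544

544


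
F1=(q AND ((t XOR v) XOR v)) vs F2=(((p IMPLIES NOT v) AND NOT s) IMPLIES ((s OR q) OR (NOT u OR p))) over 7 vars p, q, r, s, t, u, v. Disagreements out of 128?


F1 = (q AND ((t XOR v) XOR v))
F2 = (((p IMPLIES NOT v) AND NOT s) IMPLIES ((s OR q) OR (NOT u OR p)))
Evaluate both on each of 128 rows (bits = p,q,r,s,t,u,v):
  row 0 [0000000]: F1=0 F2=1 (differ) -> 1
  row 1 [0000001]: F1=0 F2=1 (differ) -> 1
  row 2 [0000010]: F1=0 F2=0 -> 0
  row 3 [0000011]: F1=0 F2=0 -> 0
  row 4 [0000100]: F1=0 F2=1 (differ) -> 1
  (every remaining row is evaluated the same way; all 128 results are listed next)
Full result column, 8 rows per line (p,q,r,s fixed per line; t,u,v runs 000..111 left to right):
  rows 0-7 [p,q,r,s=0000]: 11001100  (ones: 4)
  rows 8-15 [p,q,r,s=0001]: 11111111  (ones: 8)
  rows 16-23 [p,q,r,s=0010]: 11001100  (ones: 4)
  rows 24-31 [p,q,r,s=0011]: 11111111  (ones: 8)
  rows 32-39 [p,q,r,s=0100]: 11110000  (ones: 4)
  rows 40-47 [p,q,r,s=0101]: 11110000  (ones: 4)
  rows 48-55 [p,q,r,s=0110]: 11110000  (ones: 4)
  rows 56-63 [p,q,r,s=0111]: 11110000  (ones: 4)
  rows 64-71 [p,q,r,s=1000]: 11111111  (ones: 8)
  rows 72-79 [p,q,r,s=1001]: 11111111  (ones: 8)
  rows 80-87 [p,q,r,s=1010]: 11111111  (ones: 8)
  rows 88-95 [p,q,r,s=1011]: 11111111  (ones: 8)
  rows 96-103 [p,q,r,s=1100]: 11110000  (ones: 4)
  rows 104-111 [p,q,r,s=1101]: 11110000  (ones: 4)
  rows 112-119 [p,q,r,s=1110]: 11110000  (ones: 4)
  rows 120-127 [p,q,r,s=1111]: 11110000  (ones: 4)
Disagreements = 4+8+4+8+4+4+4+4+8+8+8+8+4+4+4+4 = 88

88


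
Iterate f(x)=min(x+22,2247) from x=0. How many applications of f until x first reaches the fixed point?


Step 1: x=0, cap=2247, increment=22
Step 2: x grows by 22 each step until capped at 2247; fixed point is x=2247
Step 3: iterations = ceil(2247/22) = 103

103


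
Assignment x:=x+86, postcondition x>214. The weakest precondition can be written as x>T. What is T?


Formula: wp(x:=E, P) = P[E/x] (substitute E for x in postcondition)
Step 1: Postcondition: x>214
Step 2: Substitute x+86 for x: x+86>214
Step 3: Solve for x: x > 214-86 = 128

128


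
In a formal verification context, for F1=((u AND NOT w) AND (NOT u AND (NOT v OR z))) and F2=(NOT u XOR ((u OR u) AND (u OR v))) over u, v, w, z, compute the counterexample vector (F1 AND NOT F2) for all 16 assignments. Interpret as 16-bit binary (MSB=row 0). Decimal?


F1 = ((u AND NOT w) AND (NOT u AND (NOT v OR z)))
F2 = (NOT u XOR ((u OR u) AND (u OR v)))
Counterexample to F1=>F2 is where F1=1 and F2=0.
Evaluate each row (bits = u,v,w,z, MSB first):
  row 0 [0000]: F1=0 F2=1 -> F1&~F2 -> 0
  row 1 [0001]: F1=0 F2=1 -> F1&~F2 -> 0
  row 2 [0010]: F1=0 F2=1 -> F1&~F2 -> 0
  row 3 [0011]: F1=0 F2=1 -> F1&~F2 -> 0
  row 4 [0100]: F1=0 F2=1 -> F1&~F2 -> 0
  row 5 [0101]: F1=0 F2=1 -> F1&~F2 -> 0
  row 6 [0110]: F1=0 F2=1 -> F1&~F2 -> 0
  row 7 [0111]: F1=0 F2=1 -> F1&~F2 -> 0
  row 8 [1000]: F1=0 F2=1 -> F1&~F2 -> 0
  row 9 [1001]: F1=0 F2=1 -> F1&~F2 -> 0
  row 10 [1010]: F1=0 F2=1 -> F1&~F2 -> 0
  row 11 [1011]: F1=0 F2=1 -> F1&~F2 -> 0
  row 12 [1100]: F1=0 F2=1 -> F1&~F2 -> 0
  row 13 [1101]: F1=0 F2=1 -> F1&~F2 -> 0
  row 14 [1110]: F1=0 F2=1 -> F1&~F2 -> 0
  row 15 [1111]: F1=0 F2=1 -> F1&~F2 -> 0
Full result column, 4 rows per line (u,v fixed per line; w,z runs 00..11 left to right):
  rows 0-3 [u,v=00]: 0000  = hex 0
  rows 4-7 [u,v=01]: 0000  = hex 0
  rows 8-11 [u,v=10]: 0000  = hex 0
  rows 12-15 [u,v=11]: 0000  = hex 0
Counterexample vector (row 0 .. row 15) = 0000000000000000
Output column grouped in 4s = 0000 0000 0000 0000 = 0x0000
Convert to decimal digit by digit (value = value*16 + digit):
  0 -> 0
  0*16 + 0 = 0
  0*16 + 0 = 0
  0*16 + 0 = 0
Decimal = 0

0


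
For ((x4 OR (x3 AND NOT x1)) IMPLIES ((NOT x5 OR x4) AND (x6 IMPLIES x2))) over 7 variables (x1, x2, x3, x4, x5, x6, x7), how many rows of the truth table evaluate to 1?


Formula: ((x4 OR (x3 AND NOT x1)) IMPLIES ((NOT x5 OR x4) AND (x6 IMPLIES x2))) over 7 vars (128 rows)
Evaluate each row (x1, x2, x3, x4, x5, x6, x7 as bits, MSB first):
  row 0 [0000000]: ((0 OR (0 AND NOT 0)) IMPLIES ((NOT 0 OR 0) AND (0 IMPLIES 0))) -> 1
  row 1 [0000001]: ((0 OR (0 AND NOT 0)) IMPLIES ((NOT 0 OR 0) AND (0 IMPLIES 0))) -> 1
  row 2 [0000010]: ((0 OR (0 AND NOT 0)) IMPLIES ((NOT 0 OR 0) AND (1 IMPLIES 0))) -> 1
  row 3 [0000011]: ((0 OR (0 AND NOT 0)) IMPLIES ((NOT 0 OR 0) AND (1 IMPLIES 0))) -> 1
  row 4 [0000100]: ((0 OR (0 AND NOT 0)) IMPLIES ((NOT 1 OR 0) AND (0 IMPLIES 0))) -> 1
  (every remaining row is evaluated the same way; all 128 results are listed next)
Full result column, 8 rows per line (x1,x2,x3,x4 fixed per line; x5,x6,x7 runs 000..111 left to right):
  rows 0-7 [x1,x2,x3,x4=0000]: 11111111  (ones: 8)
  rows 8-15 [x1,x2,x3,x4=0001]: 11001100  (ones: 4)
  rows 16-23 [x1,x2,x3,x4=0010]: 11000000  (ones: 2)
  rows 24-31 [x1,x2,x3,x4=0011]: 11001100  (ones: 4)
  rows 32-39 [x1,x2,x3,x4=0100]: 11111111  (ones: 8)
  rows 40-47 [x1,x2,x3,x4=0101]: 11111111  (ones: 8)
  rows 48-55 [x1,x2,x3,x4=0110]: 11110000  (ones: 4)
  rows 56-63 [x1,x2,x3,x4=0111]: 11111111  (ones: 8)
  rows 64-71 [x1,x2,x3,x4=1000]: 11111111  (ones: 8)
  rows 72-79 [x1,x2,x3,x4=1001]: 11001100  (ones: 4)
  rows 80-87 [x1,x2,x3,x4=1010]: 11111111  (ones: 8)
  rows 88-95 [x1,x2,x3,x4=1011]: 11001100  (ones: 4)
  rows 96-103 [x1,x2,x3,x4=1100]: 11111111  (ones: 8)
  rows 104-111 [x1,x2,x3,x4=1101]: 11111111  (ones: 8)
  rows 112-119 [x1,x2,x3,x4=1110]: 11111111  (ones: 8)
  rows 120-127 [x1,x2,x3,x4=1111]: 11111111  (ones: 8)
Count of 1-rows = 8+4+2+4+8+8+4+8+8+4+8+4+8+8+8+8 = 102

102


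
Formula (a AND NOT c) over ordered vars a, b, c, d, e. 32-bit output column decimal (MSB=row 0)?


Formula: (a AND NOT c) over a, b, c, d, e (32 rows)
Evaluate each row (bits = a,b,c,d,e, MSB first):
  row 0 [00000]: (0 AND NOT 0) -> 0
  row 1 [00001]: (0 AND NOT 0) -> 0
  row 2 [00010]: (0 AND NOT 0) -> 0
  row 3 [00011]: (0 AND NOT 0) -> 0
  row 4 [00100]: (0 AND NOT 1) -> 0
  row 5 [00101]: (0 AND NOT 1) -> 0
  row 6 [00110]: (0 AND NOT 1) -> 0
  row 7 [00111]: (0 AND NOT 1) -> 0
  row 8 [01000]: (0 AND NOT 0) -> 0
  row 9 [01001]: (0 AND NOT 0) -> 0
  row 10 [01010]: (0 AND NOT 0) -> 0
  row 11 [01011]: (0 AND NOT 0) -> 0
  row 12 [01100]: (0 AND NOT 1) -> 0
  row 13 [01101]: (0 AND NOT 1) -> 0
  row 14 [01110]: (0 AND NOT 1) -> 0
  row 15 [01111]: (0 AND NOT 1) -> 0
  row 16 [10000]: (1 AND NOT 0) -> 1
  row 17 [10001]: (1 AND NOT 0) -> 1
  row 18 [10010]: (1 AND NOT 0) -> 1
  row 19 [10011]: (1 AND NOT 0) -> 1
  row 20 [10100]: (1 AND NOT 1) -> 0
  row 21 [10101]: (1 AND NOT 1) -> 0
  row 22 [10110]: (1 AND NOT 1) -> 0
  row 23 [10111]: (1 AND NOT 1) -> 0
  row 24 [11000]: (1 AND NOT 0) -> 1
  row 25 [11001]: (1 AND NOT 0) -> 1
  row 26 [11010]: (1 AND NOT 0) -> 1
  row 27 [11011]: (1 AND NOT 0) -> 1
  row 28 [11100]: (1 AND NOT 1) -> 0
  row 29 [11101]: (1 AND NOT 1) -> 0
  row 30 [11110]: (1 AND NOT 1) -> 0
  row 31 [11111]: (1 AND NOT 1) -> 0
Full result column, 4 rows per line (a,b,c fixed per line; d,e runs 00..11 left to right):
  rows 0-3 [a,b,c=000]: 0000  = hex 0
  rows 4-7 [a,b,c=001]: 0000  = hex 0
  rows 8-11 [a,b,c=010]: 0000  = hex 0
  rows 12-15 [a,b,c=011]: 0000  = hex 0
  rows 16-19 [a,b,c=100]: 1111  = hex F
  rows 20-23 [a,b,c=101]: 0000  = hex 0
  rows 24-27 [a,b,c=110]: 1111  = hex F
  rows 28-31 [a,b,c=111]: 0000  = hex 0
Output column (row 0 .. row 31) = 00000000000000001111000011110000
Output column grouped in 4s = 0000 0000 0000 0000 1111 0000 1111 0000 = 0x0000F0F0
Convert to decimal digit by digit (value = value*16 + digit):
  0 -> 0
  0*16 + 0 = 0
  0*16 + 0 = 0
  0*16 + 0 = 0
  0*16 + 15 (F) = 15
  15*16 + 0 = 240
  240*16 + 15 (F) = 3855
  3855*16 + 0 = 61680
Decimal = 61680

61680


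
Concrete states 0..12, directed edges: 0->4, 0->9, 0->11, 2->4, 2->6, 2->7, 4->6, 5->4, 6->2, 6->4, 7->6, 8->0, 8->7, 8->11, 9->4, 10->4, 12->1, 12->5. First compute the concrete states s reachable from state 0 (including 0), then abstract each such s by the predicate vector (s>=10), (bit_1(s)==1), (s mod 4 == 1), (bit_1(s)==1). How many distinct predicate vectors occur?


BFS from 0:
Concrete reachable: {0, 2, 4, 6, 7, 9, 11}
Abstract via predicates (s>=10), (bit_1(s)==1), (s mod 4 == 1), (bit_1(s)==1):
  (0,0,0,0) <- {0, 4}
  (0,0,1,0) <- {9}
  (0,1,0,1) <- {2, 6, 7}
  (1,1,0,1) <- {11}
Distinct abstract states = 4

4


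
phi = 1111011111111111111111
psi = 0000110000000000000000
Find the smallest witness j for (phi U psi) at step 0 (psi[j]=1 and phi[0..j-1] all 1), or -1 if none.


(phi U psi) at 0: need smallest j with psi[j]=1 and phi[i]=1 for all i in [0,j).
Scan from step 0:
  step 0: phi=1, psi=0 -> continue
  step 1: phi=1, psi=0 -> continue
  step 2: phi=1, psi=0 -> continue
  step 3: phi=1, psi=0 -> continue
  step 4: psi=1 and phi held for [0,4) -> witness found
Witness step = 4

4


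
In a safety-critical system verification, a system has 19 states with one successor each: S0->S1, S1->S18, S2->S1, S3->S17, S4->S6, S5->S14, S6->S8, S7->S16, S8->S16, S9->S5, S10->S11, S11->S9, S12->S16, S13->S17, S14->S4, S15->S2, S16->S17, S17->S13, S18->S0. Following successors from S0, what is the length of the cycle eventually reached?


Trace from S0 until a state repeats:
  S0 -> S1 -> S18 -> S0
S0 first seen at step 0, revisited at step 3.
Cycle length = 3 - 0 = 3

3


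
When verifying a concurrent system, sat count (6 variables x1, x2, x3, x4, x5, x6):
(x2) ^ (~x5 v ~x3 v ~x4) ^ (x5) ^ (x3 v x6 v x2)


CNF with 4 clauses over 6 vars (64 assignments).
An assignment satisfies CNF iff every clause has >=1 true literal.
Check each row (bits = x1,x2,x3,x4,x5,x6; clause T/F shown):
  row 0 [000000]: clauses=FTFF -> 0
  row 1 [000001]: clauses=FTFT -> 0
  row 2 [000010]: clauses=FTTF -> 0
  row 3 [000011]: clauses=FTTT -> 0
  row 4 [000100]: clauses=FTFF -> 0
  (every remaining row is evaluated the same way; all 64 results are listed next)
Full result column, 8 rows per line (x1,x2,x3 fixed per line; x4,x5,x6 runs 000..111 left to right):
  rows 0-7 [x1,x2,x3=000]: 00000000  (ones: 0)
  rows 8-15 [x1,x2,x3=001]: 00000000  (ones: 0)
  rows 16-23 [x1,x2,x3=010]: 00110011  (ones: 4)
  rows 24-31 [x1,x2,x3=011]: 00110000  (ones: 2)
  rows 32-39 [x1,x2,x3=100]: 00000000  (ones: 0)
  rows 40-47 [x1,x2,x3=101]: 00000000  (ones: 0)
  rows 48-55 [x1,x2,x3=110]: 00110011  (ones: 4)
  rows 56-63 [x1,x2,x3=111]: 00110000  (ones: 2)
Satisfying assignments = 0+0+4+2+0+0+4+2 = 12

12


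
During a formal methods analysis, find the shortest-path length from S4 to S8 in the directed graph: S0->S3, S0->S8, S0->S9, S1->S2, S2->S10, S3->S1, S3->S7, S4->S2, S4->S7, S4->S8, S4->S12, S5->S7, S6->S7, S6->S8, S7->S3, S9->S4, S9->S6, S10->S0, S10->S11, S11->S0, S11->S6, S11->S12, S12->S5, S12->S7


BFS layer-by-layer from S4:
  dist 0: {S4}
  dist 1: {S2, S7, S8, S12}
  -> S8 reached at distance 1
Shortest path length = 1

1


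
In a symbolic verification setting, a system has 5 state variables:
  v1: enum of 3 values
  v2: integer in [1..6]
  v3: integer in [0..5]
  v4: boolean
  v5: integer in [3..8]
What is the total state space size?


State space = product of domain sizes of all variables.
Domain sizes:
  v1 (enum of 3 values): 3
  v2 (integer in [1..6]): 6
  v3 (integer in [0..5]): 6
  v4 (boolean): 2
  v5 (integer in [3..8]): 6
Product = 3 * 6 * 6 * 2 * 6 = 1296

1296


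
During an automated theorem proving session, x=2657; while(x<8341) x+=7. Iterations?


Step 1: x goes from 2657 toward 8341 by 7; the body runs while x<8341, so iterations = ceil((bound-start)/step)
Step 2: Distance=5684
Step 3: ceil(5684/7)=812

812


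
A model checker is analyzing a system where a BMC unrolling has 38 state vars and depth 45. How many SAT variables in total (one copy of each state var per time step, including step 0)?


BMC unrolls to depth k, creating one copy of each state var for steps 0..k.
Step count = 45 + 1 = 46 (steps 0 through 45)
Vars per step = 38
Total = 38 * 46 = 1748

1748


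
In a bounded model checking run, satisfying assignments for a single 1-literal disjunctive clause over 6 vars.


Step 1: Total=2^6=64
Step 2: Unsat when all 1 false: 2^5=32
Step 3: Sat=64-32=32

32


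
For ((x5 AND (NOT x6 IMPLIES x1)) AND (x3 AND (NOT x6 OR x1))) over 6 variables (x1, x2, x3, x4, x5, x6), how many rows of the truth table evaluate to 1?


Formula: ((x5 AND (NOT x6 IMPLIES x1)) AND (x3 AND (NOT x6 OR x1))) over 6 vars (64 rows)
Evaluate each row (x1, x2, x3, x4, x5, x6 as bits, MSB first):
  row 0 [000000]: ((0 AND (NOT 0 IMPLIES 0)) AND (0 AND (NOT 0 OR 0))) -> 0
  row 1 [000001]: ((0 AND (NOT 1 IMPLIES 0)) AND (0 AND (NOT 1 OR 0))) -> 0
  row 2 [000010]: ((1 AND (NOT 0 IMPLIES 0)) AND (0 AND (NOT 0 OR 0))) -> 0
  row 3 [000011]: ((1 AND (NOT 1 IMPLIES 0)) AND (0 AND (NOT 1 OR 0))) -> 0
  row 4 [000100]: ((0 AND (NOT 0 IMPLIES 0)) AND (0 AND (NOT 0 OR 0))) -> 0
  (every remaining row is evaluated the same way; all 64 results are listed next)
Full result column, 8 rows per line (x1,x2,x3 fixed per line; x4,x5,x6 runs 000..111 left to right):
  rows 0-7 [x1,x2,x3=000]: 00000000  (ones: 0)
  rows 8-15 [x1,x2,x3=001]: 00000000  (ones: 0)
  rows 16-23 [x1,x2,x3=010]: 00000000  (ones: 0)
  rows 24-31 [x1,x2,x3=011]: 00000000  (ones: 0)
  rows 32-39 [x1,x2,x3=100]: 00000000  (ones: 0)
  rows 40-47 [x1,x2,x3=101]: 00110011  (ones: 4)
  rows 48-55 [x1,x2,x3=110]: 00000000  (ones: 0)
  rows 56-63 [x1,x2,x3=111]: 00110011  (ones: 4)
Count of 1-rows = 0+0+0+0+0+4+0+4 = 8

8


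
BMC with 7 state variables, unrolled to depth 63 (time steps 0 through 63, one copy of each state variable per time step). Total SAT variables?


BMC unrolls to depth k, creating one copy of each state var for steps 0..k.
Step count = 63 + 1 = 64 (steps 0 through 63)
Vars per step = 7
Total = 7 * 64 = 448

448


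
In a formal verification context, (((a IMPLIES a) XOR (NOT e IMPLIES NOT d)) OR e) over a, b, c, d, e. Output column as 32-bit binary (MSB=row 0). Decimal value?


Formula: (((a IMPLIES a) XOR (NOT e IMPLIES NOT d)) OR e) over a, b, c, d, e (32 rows)
Evaluate each row (bits = a,b,c,d,e, MSB first):
  row 0 [00000]: (((0 IMPLIES 0) XOR (NOT 0 IMPLIES NOT 0)) OR 0) -> 0
  row 1 [00001]: (((0 IMPLIES 0) XOR (NOT 1 IMPLIES NOT 0)) OR 1) -> 1
  row 2 [00010]: (((0 IMPLIES 0) XOR (NOT 0 IMPLIES NOT 1)) OR 0) -> 1
  row 3 [00011]: (((0 IMPLIES 0) XOR (NOT 1 IMPLIES NOT 1)) OR 1) -> 1
  row 4 [00100]: (((0 IMPLIES 0) XOR (NOT 0 IMPLIES NOT 0)) OR 0) -> 0
  row 5 [00101]: (((0 IMPLIES 0) XOR (NOT 1 IMPLIES NOT 0)) OR 1) -> 1
  row 6 [00110]: (((0 IMPLIES 0) XOR (NOT 0 IMPLIES NOT 1)) OR 0) -> 1
  row 7 [00111]: (((0 IMPLIES 0) XOR (NOT 1 IMPLIES NOT 1)) OR 1) -> 1
  row 8 [01000]: (((0 IMPLIES 0) XOR (NOT 0 IMPLIES NOT 0)) OR 0) -> 0
  row 9 [01001]: (((0 IMPLIES 0) XOR (NOT 1 IMPLIES NOT 0)) OR 1) -> 1
  row 10 [01010]: (((0 IMPLIES 0) XOR (NOT 0 IMPLIES NOT 1)) OR 0) -> 1
  row 11 [01011]: (((0 IMPLIES 0) XOR (NOT 1 IMPLIES NOT 1)) OR 1) -> 1
  row 12 [01100]: (((0 IMPLIES 0) XOR (NOT 0 IMPLIES NOT 0)) OR 0) -> 0
  row 13 [01101]: (((0 IMPLIES 0) XOR (NOT 1 IMPLIES NOT 0)) OR 1) -> 1
  row 14 [01110]: (((0 IMPLIES 0) XOR (NOT 0 IMPLIES NOT 1)) OR 0) -> 1
  row 15 [01111]: (((0 IMPLIES 0) XOR (NOT 1 IMPLIES NOT 1)) OR 1) -> 1
  row 16 [10000]: (((1 IMPLIES 1) XOR (NOT 0 IMPLIES NOT 0)) OR 0) -> 0
  row 17 [10001]: (((1 IMPLIES 1) XOR (NOT 1 IMPLIES NOT 0)) OR 1) -> 1
  row 18 [10010]: (((1 IMPLIES 1) XOR (NOT 0 IMPLIES NOT 1)) OR 0) -> 1
  row 19 [10011]: (((1 IMPLIES 1) XOR (NOT 1 IMPLIES NOT 1)) OR 1) -> 1
  row 20 [10100]: (((1 IMPLIES 1) XOR (NOT 0 IMPLIES NOT 0)) OR 0) -> 0
  row 21 [10101]: (((1 IMPLIES 1) XOR (NOT 1 IMPLIES NOT 0)) OR 1) -> 1
  row 22 [10110]: (((1 IMPLIES 1) XOR (NOT 0 IMPLIES NOT 1)) OR 0) -> 1
  row 23 [10111]: (((1 IMPLIES 1) XOR (NOT 1 IMPLIES NOT 1)) OR 1) -> 1
  row 24 [11000]: (((1 IMPLIES 1) XOR (NOT 0 IMPLIES NOT 0)) OR 0) -> 0
  row 25 [11001]: (((1 IMPLIES 1) XOR (NOT 1 IMPLIES NOT 0)) OR 1) -> 1
  row 26 [11010]: (((1 IMPLIES 1) XOR (NOT 0 IMPLIES NOT 1)) OR 0) -> 1
  row 27 [11011]: (((1 IMPLIES 1) XOR (NOT 1 IMPLIES NOT 1)) OR 1) -> 1
  row 28 [11100]: (((1 IMPLIES 1) XOR (NOT 0 IMPLIES NOT 0)) OR 0) -> 0
  row 29 [11101]: (((1 IMPLIES 1) XOR (NOT 1 IMPLIES NOT 0)) OR 1) -> 1
  row 30 [11110]: (((1 IMPLIES 1) XOR (NOT 0 IMPLIES NOT 1)) OR 0) -> 1
  row 31 [11111]: (((1 IMPLIES 1) XOR (NOT 1 IMPLIES NOT 1)) OR 1) -> 1
Full result column, 4 rows per line (a,b,c fixed per line; d,e runs 00..11 left to right):
  rows 0-3 [a,b,c=000]: 0111  = hex 7
  rows 4-7 [a,b,c=001]: 0111  = hex 7
  rows 8-11 [a,b,c=010]: 0111  = hex 7
  rows 12-15 [a,b,c=011]: 0111  = hex 7
  rows 16-19 [a,b,c=100]: 0111  = hex 7
  rows 20-23 [a,b,c=101]: 0111  = hex 7
  rows 24-27 [a,b,c=110]: 0111  = hex 7
  rows 28-31 [a,b,c=111]: 0111  = hex 7
Output column (row 0 .. row 31) = 01110111011101110111011101110111
Output column grouped in 4s = 0111 0111 0111 0111 0111 0111 0111 0111 = 0x77777777
Convert to decimal digit by digit (value = value*16 + digit):
  7 -> 7
  7*16 + 7 = 119
  119*16 + 7 = 1911
  1911*16 + 7 = 30583
  30583*16 + 7 = 489335
  489335*16 + 7 = 7829367
  7829367*16 + 7 = 125269879
  125269879*16 + 7 = 2004318071
Decimal = 2004318071

2004318071


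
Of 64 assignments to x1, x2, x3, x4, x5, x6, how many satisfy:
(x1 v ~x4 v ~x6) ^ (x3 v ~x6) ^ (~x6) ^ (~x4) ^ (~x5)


CNF with 5 clauses over 6 vars (64 assignments).
An assignment satisfies CNF iff every clause has >=1 true literal.
Check each row (bits = x1,x2,x3,x4,x5,x6; clause T/F shown):
  row 0 [000000]: clauses=TTTTT -> 1
  row 1 [000001]: clauses=TFFTT -> 0
  row 2 [000010]: clauses=TTTTF -> 0
  row 3 [000011]: clauses=TFFTF -> 0
  row 4 [000100]: clauses=TTTFT -> 0
  (every remaining row is evaluated the same way; all 64 results are listed next)
Full result column, 8 rows per line (x1,x2,x3 fixed per line; x4,x5,x6 runs 000..111 left to right):
  rows 0-7 [x1,x2,x3=000]: 10000000  (ones: 1)
  rows 8-15 [x1,x2,x3=001]: 10000000  (ones: 1)
  rows 16-23 [x1,x2,x3=010]: 10000000  (ones: 1)
  rows 24-31 [x1,x2,x3=011]: 10000000  (ones: 1)
  rows 32-39 [x1,x2,x3=100]: 10000000  (ones: 1)
  rows 40-47 [x1,x2,x3=101]: 10000000  (ones: 1)
  rows 48-55 [x1,x2,x3=110]: 10000000  (ones: 1)
  rows 56-63 [x1,x2,x3=111]: 10000000  (ones: 1)
Satisfying assignments = 1+1+1+1+1+1+1+1 = 8

8


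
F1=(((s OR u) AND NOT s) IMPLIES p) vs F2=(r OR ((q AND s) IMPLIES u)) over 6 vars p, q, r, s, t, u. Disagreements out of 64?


F1 = (((s OR u) AND NOT s) IMPLIES p)
F2 = (r OR ((q AND s) IMPLIES u))
Evaluate both on each of 64 rows (bits = p,q,r,s,t,u):
  row 0 [000000]: F1=1 F2=1 -> 0
  row 1 [000001]: F1=0 F2=1 (differ) -> 1
  row 2 [000010]: F1=1 F2=1 -> 0
  row 3 [000011]: F1=0 F2=1 (differ) -> 1
  row 4 [000100]: F1=1 F2=1 -> 0
  (every remaining row is evaluated the same way; all 64 results are listed next)
Full result column, 8 rows per line (p,q,r fixed per line; s,t,u runs 000..111 left to right):
  rows 0-7 [p,q,r=000]: 01010000  (ones: 2)
  rows 8-15 [p,q,r=001]: 01010000  (ones: 2)
  rows 16-23 [p,q,r=010]: 01011010  (ones: 4)
  rows 24-31 [p,q,r=011]: 01010000  (ones: 2)
  rows 32-39 [p,q,r=100]: 00000000  (ones: 0)
  rows 40-47 [p,q,r=101]: 00000000  (ones: 0)
  rows 48-55 [p,q,r=110]: 00001010  (ones: 2)
  rows 56-63 [p,q,r=111]: 00000000  (ones: 0)
Disagreements = 2+2+4+2+0+0+2+0 = 12

12


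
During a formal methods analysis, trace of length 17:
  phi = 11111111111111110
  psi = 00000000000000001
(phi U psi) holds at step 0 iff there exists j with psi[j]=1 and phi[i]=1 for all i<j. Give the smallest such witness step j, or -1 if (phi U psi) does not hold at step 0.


(phi U psi) at 0: need smallest j with psi[j]=1 and phi[i]=1 for all i in [0,j).
Scan from step 0:
  step 0: phi=1, psi=0 -> continue
  step 1: phi=1, psi=0 -> continue
  step 2: phi=1, psi=0 -> continue
  step 3: phi=1, psi=0 -> continue
  step 16: psi=1 and phi held for [0,16) -> witness found
Witness step = 16

16


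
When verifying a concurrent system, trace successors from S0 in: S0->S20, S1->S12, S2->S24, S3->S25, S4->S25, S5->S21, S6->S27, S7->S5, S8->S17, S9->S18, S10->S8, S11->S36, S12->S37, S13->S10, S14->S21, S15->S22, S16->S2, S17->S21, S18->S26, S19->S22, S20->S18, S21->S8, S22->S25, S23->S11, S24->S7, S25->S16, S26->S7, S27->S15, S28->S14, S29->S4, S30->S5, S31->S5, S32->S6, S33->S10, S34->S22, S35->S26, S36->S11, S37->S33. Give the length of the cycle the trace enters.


Trace from S0 until a state repeats:
  S0 -> S20 -> S18 -> S26 -> S7 -> S5 -> S21 -> S8 -> S17 -> S21
S21 first seen at step 6, revisited at step 9.
Cycle length = 9 - 6 = 3

3


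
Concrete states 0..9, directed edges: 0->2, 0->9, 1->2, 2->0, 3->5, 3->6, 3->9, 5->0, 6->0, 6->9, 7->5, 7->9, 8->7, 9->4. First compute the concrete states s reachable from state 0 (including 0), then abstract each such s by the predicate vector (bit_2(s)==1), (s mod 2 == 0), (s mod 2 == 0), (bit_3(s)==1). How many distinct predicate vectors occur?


BFS from 0:
Concrete reachable: {0, 2, 4, 9}
Abstract via predicates (bit_2(s)==1), (s mod 2 == 0), (s mod 2 == 0), (bit_3(s)==1):
  (0,0,0,1) <- {9}
  (0,1,1,0) <- {0, 2}
  (1,1,1,0) <- {4}
Distinct abstract states = 3

3


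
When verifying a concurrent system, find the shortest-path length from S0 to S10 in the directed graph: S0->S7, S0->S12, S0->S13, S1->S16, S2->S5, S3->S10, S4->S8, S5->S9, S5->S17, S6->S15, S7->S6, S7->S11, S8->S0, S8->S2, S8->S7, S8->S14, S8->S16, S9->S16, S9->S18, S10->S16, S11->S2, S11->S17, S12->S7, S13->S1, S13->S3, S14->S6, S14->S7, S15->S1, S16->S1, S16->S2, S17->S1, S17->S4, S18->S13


BFS layer-by-layer from S0:
  dist 0: {S0}
  dist 1: {S7, S12, S13}
  dist 2: {S1, S3, S6, S11}
  dist 3: {S2, S10, S15, S16, S17}
  -> S10 reached at distance 3
Shortest path length = 3

3


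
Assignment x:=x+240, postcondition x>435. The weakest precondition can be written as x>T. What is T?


Formula: wp(x:=E, P) = P[E/x] (substitute E for x in postcondition)
Step 1: Postcondition: x>435
Step 2: Substitute x+240 for x: x+240>435
Step 3: Solve for x: x > 435-240 = 195

195


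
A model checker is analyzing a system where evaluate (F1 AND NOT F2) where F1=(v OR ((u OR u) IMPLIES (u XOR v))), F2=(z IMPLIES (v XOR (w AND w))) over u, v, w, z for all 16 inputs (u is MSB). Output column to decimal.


F1 = (v OR ((u OR u) IMPLIES (u XOR v)))
F2 = (z IMPLIES (v XOR (w AND w)))
Counterexample to F1=>F2 is where F1=1 and F2=0.
Evaluate each row (bits = u,v,w,z, MSB first):
  row 0 [0000]: F1=1 F2=1 -> F1&~F2 -> 0
  row 1 [0001]: F1=1 F2=0 -> F1&~F2 -> 1
  row 2 [0010]: F1=1 F2=1 -> F1&~F2 -> 0
  row 3 [0011]: F1=1 F2=1 -> F1&~F2 -> 0
  row 4 [0100]: F1=1 F2=1 -> F1&~F2 -> 0
  row 5 [0101]: F1=1 F2=1 -> F1&~F2 -> 0
  row 6 [0110]: F1=1 F2=1 -> F1&~F2 -> 0
  row 7 [0111]: F1=1 F2=0 -> F1&~F2 -> 1
  row 8 [1000]: F1=1 F2=1 -> F1&~F2 -> 0
  row 9 [1001]: F1=1 F2=0 -> F1&~F2 -> 1
  row 10 [1010]: F1=1 F2=1 -> F1&~F2 -> 0
  row 11 [1011]: F1=1 F2=1 -> F1&~F2 -> 0
  row 12 [1100]: F1=1 F2=1 -> F1&~F2 -> 0
  row 13 [1101]: F1=1 F2=1 -> F1&~F2 -> 0
  row 14 [1110]: F1=1 F2=1 -> F1&~F2 -> 0
  row 15 [1111]: F1=1 F2=0 -> F1&~F2 -> 1
Full result column, 4 rows per line (u,v fixed per line; w,z runs 00..11 left to right):
  rows 0-3 [u,v=00]: 0100  = hex 4
  rows 4-7 [u,v=01]: 0001  = hex 1
  rows 8-11 [u,v=10]: 0100  = hex 4
  rows 12-15 [u,v=11]: 0001  = hex 1
Counterexample vector (row 0 .. row 15) = 0100000101000001
Output column grouped in 4s = 0100 0001 0100 0001 = 0x4141
Convert to decimal digit by digit (value = value*16 + digit):
  4 -> 4
  4*16 + 1 = 65
  65*16 + 4 = 1044
  1044*16 + 1 = 16705
Decimal = 16705

16705


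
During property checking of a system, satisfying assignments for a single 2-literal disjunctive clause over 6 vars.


Step 1: Total=2^6=64
Step 2: Unsat when all 2 false: 2^4=16
Step 3: Sat=64-16=48

48


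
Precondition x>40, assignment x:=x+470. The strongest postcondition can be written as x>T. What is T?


Formula: sp(P, x:=E) = exists old_x. (x = E[old_x/x]) AND P[old_x/x] (old_x is the value of x before the assignment; eliminate old_x by solving x = E[old_x/x] for old_x)
Step 1: Precondition P: x>40, i.e. old_x > 40
Step 2: Assignment gives x = old_x + 470, so old_x = x - 470
Step 3: Substitute into P: x - 470 > 40
Step 4: Simplify: x > 40+470 = 510

510


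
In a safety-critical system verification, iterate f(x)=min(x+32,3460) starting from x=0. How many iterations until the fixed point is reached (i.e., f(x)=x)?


Step 1: x=0, cap=3460, increment=32
Step 2: x grows by 32 each step until capped at 3460; fixed point is x=3460
Step 3: iterations = ceil(3460/32) = 109

109


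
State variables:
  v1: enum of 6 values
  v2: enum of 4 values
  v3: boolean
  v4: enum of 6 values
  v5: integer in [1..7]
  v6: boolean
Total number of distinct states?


State space = product of domain sizes of all variables.
Domain sizes:
  v1 (enum of 6 values): 6
  v2 (enum of 4 values): 4
  v3 (boolean): 2
  v4 (enum of 6 values): 6
  v5 (integer in [1..7]): 7
  v6 (boolean): 2
Product = 6 * 4 * 2 * 6 * 7 * 2 = 4032

4032


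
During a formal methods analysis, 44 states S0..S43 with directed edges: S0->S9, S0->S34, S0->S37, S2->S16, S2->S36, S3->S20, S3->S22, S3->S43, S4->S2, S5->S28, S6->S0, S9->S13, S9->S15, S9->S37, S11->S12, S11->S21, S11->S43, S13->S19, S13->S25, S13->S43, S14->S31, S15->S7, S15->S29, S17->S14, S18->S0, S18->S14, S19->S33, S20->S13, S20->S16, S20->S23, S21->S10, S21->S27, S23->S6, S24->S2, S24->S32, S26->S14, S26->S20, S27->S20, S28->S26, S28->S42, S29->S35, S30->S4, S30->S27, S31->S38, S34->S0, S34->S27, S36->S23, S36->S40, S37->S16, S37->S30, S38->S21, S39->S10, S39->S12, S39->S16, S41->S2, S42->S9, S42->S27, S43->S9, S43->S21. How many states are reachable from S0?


BFS from S0:
  layer 0: {S0}
  layer 1: {S9, S34, S37}
  layer 2: {S13, S15, S16, S27, S30}
  layer 3: {S4, S7, S19, S20, S25, S29, S43}
  layer 4: {S2, S21, S23, S33, S35}
  layer 5: {S6, S10, S36}
  layer 6: {S40}
Reachable set: {S0, S2, S4, S6, S7, S9, S10, S13, S15, S16, S19, S20, S21, S23, S25, S27, S29, S30, S33, S34, S35, S36, S37, S40, S43}
Count = 25

25
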